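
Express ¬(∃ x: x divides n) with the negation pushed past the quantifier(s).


¬(∀ x: φ) = ∃ x: ¬φ, and ¬(∃ x: φ) = ∀ x: ¬φ.
Apply to the existential statement.

∀ x: ¬(x divides n)


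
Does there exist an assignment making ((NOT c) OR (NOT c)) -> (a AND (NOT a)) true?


Search for a satisfying assignment over {a, c}.
Try a=F, c=T: the formula evaluates to T.
A satisfying assignment exists.

Satisfiable.


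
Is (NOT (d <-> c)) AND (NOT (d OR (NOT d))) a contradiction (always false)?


Truth table over {c, d}:
c | d | φ
---------
F | F | F
T | F | F
F | T | F
T | T | F
Every row is false.

Yes, it is a contradiction.


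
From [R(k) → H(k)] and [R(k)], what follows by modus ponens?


Modus ponens: from (P → Q) and P, infer Q.
P = 'R(k)' is asserted, and P → Q holds, so Q follows.

H(k).


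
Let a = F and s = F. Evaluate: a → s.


Implication is false only when antecedent is true and consequent is false.
Substitute: a=F, s=F.
F → F evaluates to T.

T


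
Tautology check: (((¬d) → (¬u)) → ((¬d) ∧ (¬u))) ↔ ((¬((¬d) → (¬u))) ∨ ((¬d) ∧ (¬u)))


Build the truth table over {d, u}:
d | u | φ
---------
F | F | T
T | F | T
F | T | T
T | T | T
Every row evaluates to true.

Yes, it is a tautology.


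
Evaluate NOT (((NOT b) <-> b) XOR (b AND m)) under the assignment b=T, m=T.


Substitute b=T, m=T:
NOT b = F
(NOT b) <-> b = F <-> T = F
b AND m = T AND T = T
((NOT b) <-> b) XOR (b AND m) = F XOR T = T
NOT (((NOT b) <-> b) XOR (b AND m)) = F

F


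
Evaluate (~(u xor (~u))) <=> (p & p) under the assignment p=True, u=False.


Substitute p=True, u=False:
~u = True
u xor (~u) = False xor True = True
~(u xor (~u)) = False
p & p = True & True = True
(~(u xor (~u))) <=> (p & p) = False <=> True = False

False


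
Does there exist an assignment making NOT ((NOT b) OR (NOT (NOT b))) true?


Check all 2 assignments over {b}:
b | φ
-----
F | F
T | F
No assignment makes the formula true.

Unsatisfiable.


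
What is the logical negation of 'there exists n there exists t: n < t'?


Negation flips each quantifier (∀↔∃) and negates the inner predicate.
¬(there exists n there exists t: φ) = for all n for all t: ¬φ.

for all n for all t: NOT(n < t)


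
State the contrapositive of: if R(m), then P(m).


The contrapositive of (P → Q) is (¬Q → ¬P); it is logically equivalent to the original.
Here P = 'R(m)' and Q = 'P(m)'.

If not (P(m)), then not (R(m)).


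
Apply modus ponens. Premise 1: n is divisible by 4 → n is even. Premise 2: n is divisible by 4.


Modus ponens: from (P → Q) and P, infer Q.
P = 'n is divisible by 4' is asserted, and P → Q holds, so Q follows.

n is even.


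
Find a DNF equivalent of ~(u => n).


Step 1: Rewrite implication then negate: ¬(¬u ∨ n) = u ∧ ¬n.

u & (~n)


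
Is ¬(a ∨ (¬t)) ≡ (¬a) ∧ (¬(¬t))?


Compare truth tables:
a | t | φ | ψ
-------------
F | F | F | F
T | F | F | F
F | T | T | T
T | T | F | F
The columns φ and ψ agree on every row.

Yes, they are logically equivalent.


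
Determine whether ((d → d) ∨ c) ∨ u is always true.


Build the truth table over {c, d, u}:
c | d | u | φ
-------------
F | F | F | T
T | F | F | T
F | T | F | T
T | T | F | T
F | F | T | T
T | F | T | T
F | T | T | T
T | T | T | T
Every row evaluates to true.

Yes, it is a tautology.


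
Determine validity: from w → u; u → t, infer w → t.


This matches the form of hypothetical syllogism: the conclusion follows in every model of the premises.

Valid.


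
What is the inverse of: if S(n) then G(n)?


The inverse of (P → Q) is (¬P → ¬Q). It is equivalent to the converse, not to the original.
Here P = 'S(n)' and Q = 'G(n)'.

If not (S(n)), then not (G(n)).


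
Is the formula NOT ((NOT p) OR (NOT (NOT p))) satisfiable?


Check all 2 assignments over {p}:
p | φ
-----
F | F
T | F
No assignment makes the formula true.

Unsatisfiable.


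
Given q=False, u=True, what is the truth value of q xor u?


Exclusive or is true when exactly one operand is true.
Substitute: q=False, u=True.
False xor True evaluates to True.

True


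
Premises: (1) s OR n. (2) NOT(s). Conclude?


Disjunctive syllogism: from (P ∨ Q) and ¬P, infer Q.
One disjunct, 's', is ruled out; the other must hold.

n


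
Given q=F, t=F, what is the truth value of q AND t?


Conjunction is true only when both operands are true.
Substitute: q=F, t=F.
F AND F evaluates to F.

F


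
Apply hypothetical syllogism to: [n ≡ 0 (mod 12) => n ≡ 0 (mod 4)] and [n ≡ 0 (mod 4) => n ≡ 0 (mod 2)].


Hypothetical syllogism: from (P → Q) and (Q → R), infer (P → R).
Chain the two implications through the shared middle term 'n ≡ 0 (mod 4)'.

n ≡ 0 (mod 12) => n ≡ 0 (mod 2)


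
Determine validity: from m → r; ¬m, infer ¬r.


This is denying the antecedent (fallacy). There exist truth assignments where the premises are all true but the conclusion is false.

Invalid.


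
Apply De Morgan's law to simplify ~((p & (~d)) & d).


De Morgan: the negation of a conjunction is the disjunction of the negations.
Distribute ~ across &, flipping it to |, and negate each literal.

((~p) | d) | (~d)


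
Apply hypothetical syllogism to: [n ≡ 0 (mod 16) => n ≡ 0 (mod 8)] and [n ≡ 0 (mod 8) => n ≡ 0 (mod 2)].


Hypothetical syllogism: from (P → Q) and (Q → R), infer (P → R).
Chain the two implications through the shared middle term 'n ≡ 0 (mod 8)'.

n ≡ 0 (mod 16) => n ≡ 0 (mod 2)


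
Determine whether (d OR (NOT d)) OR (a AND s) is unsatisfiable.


Truth table over {a, d, s}:
a | d | s | φ
-------------
F | F | F | T
T | F | F | T
F | T | F | T
T | T | F | T
F | F | T | T
T | F | T | T
F | T | T | T
T | T | T | T
Satisfying assignment at row 1: a=F, d=F, s=F gives T.

No, it is not a contradiction.


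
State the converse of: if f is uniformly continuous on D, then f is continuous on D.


The converse of (P → Q) is (Q → P). It is not in general equivalent to the original.
Here P = 'f is uniformly continuous on D' and Q = 'f is continuous on D'.

If f is continuous on D, then f is uniformly continuous on D.


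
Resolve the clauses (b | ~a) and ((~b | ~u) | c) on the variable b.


The clauses contain complementary literals b and ~b.
Resolution eliminates this pair and disjoins the remaining literals (merging duplicates).

((~a | ~u) | c)


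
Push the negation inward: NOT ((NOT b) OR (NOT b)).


De Morgan: the negation of a disjunction is the conjunction of the negations.
Distribute NOT across OR, flipping it to AND, and negate each literal.

b AND b


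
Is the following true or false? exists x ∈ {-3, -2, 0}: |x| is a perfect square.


Evaluate the predicate on each element: -3:False, -2:False, 0:True.
Witness x = 0 satisfies the predicate.

True


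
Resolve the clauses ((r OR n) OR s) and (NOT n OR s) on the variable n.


The clauses contain complementary literals n and NOTn.
Resolution eliminates this pair and disjoins the remaining literals (merging duplicates).

(r OR s)


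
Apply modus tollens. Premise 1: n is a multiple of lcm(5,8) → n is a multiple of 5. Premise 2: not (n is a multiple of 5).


Modus tollens: from (P → Q) and ¬Q, infer ¬P.
Q = 'n is a multiple of 5' is denied; since P → Q, P must also fail.

Not (n is a multiple of lcm(5,8)).


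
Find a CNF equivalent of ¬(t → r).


Step 1: Rewrite t → r as ¬t ∨ r.
Step 2: Negate: ¬(¬t ∨ r) = t ∧ ¬r (De Morgan + double negation).

t ∧ (¬r)


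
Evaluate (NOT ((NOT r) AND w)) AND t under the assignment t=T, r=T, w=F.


Substitute t=T, r=T, w=F:
NOT r = F
(NOT r) AND w = F AND F = F
NOT ((NOT r) AND w) = T
(NOT ((NOT r) AND w)) AND t = T AND T = T

T


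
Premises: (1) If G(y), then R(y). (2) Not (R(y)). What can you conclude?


Modus tollens: from (P → Q) and ¬Q, infer ¬P.
Q = 'R(y)' is denied; since P → Q, P must also fail.

Not (G(y)).


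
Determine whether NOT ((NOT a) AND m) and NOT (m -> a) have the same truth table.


Compare truth tables:
a | m | φ | ψ
-------------
F | F | T | F
T | F | T | F
F | T | F | T
T | T | T | F
They differ at row 1 (a=F, m=F): φ=T but ψ=F.

No, they are not logically equivalent.


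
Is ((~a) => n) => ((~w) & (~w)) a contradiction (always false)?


Truth table over {a, n, w}:
a | n | w | φ
-------------
False | False | False | True
True | False | False | True
False | True | False | True
True | True | False | True
False | False | True | True
True | False | True | False
False | True | True | False
True | True | True | False
Satisfying assignment at row 1: a=False, n=False, w=False gives True.

No, it is not a contradiction.


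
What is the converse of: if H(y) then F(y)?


The converse of (P → Q) is (Q → P). It is not in general equivalent to the original.
Here P = 'H(y)' and Q = 'F(y)'.

If F(y), then H(y).


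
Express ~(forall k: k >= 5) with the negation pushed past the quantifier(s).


¬(forall x: φ) = exists x: ¬φ, and ¬(exists x: φ) = forall x: ¬φ.
Apply to the universal statement.

exists k: ~(k >= 5)


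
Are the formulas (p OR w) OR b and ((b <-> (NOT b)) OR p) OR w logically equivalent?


Compare truth tables:
b | p | w | φ | ψ
-----------------
F | F | F | F | F
T | F | F | T | F
F | T | F | T | T
T | T | F | T | T
F | F | T | T | T
T | F | T | T | T
F | T | T | T | T
T | T | T | T | T
They differ at row 2 (b=T, p=F, w=F): φ=T but ψ=F.

No, they are not logically equivalent.


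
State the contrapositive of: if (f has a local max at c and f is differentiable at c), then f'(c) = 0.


The contrapositive of (P → Q) is (¬Q → ¬P); it is logically equivalent to the original.
Here P = '(f has a local max at c and f is differentiable at c)' and Q = 'f'(c) = 0'.

If not (f'(c) = 0), then not ((f has a local max at c and f is differentiable at c)).


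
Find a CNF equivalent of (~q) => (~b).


Step 1: Rewrite (¬q) → (¬b) as ¬(¬q) ∨ (¬b).
Step 2: Eliminate any double negations (¬¬X = X).

q | (~b)


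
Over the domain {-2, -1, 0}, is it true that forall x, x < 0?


Evaluate the predicate on each element: -2:True, -1:True, 0:False.
Counterexample x = 0 fails the predicate.

False


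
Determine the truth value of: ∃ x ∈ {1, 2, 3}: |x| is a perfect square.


Evaluate the predicate on each element: 1:T, 2:F, 3:F.
Witness x = 1 satisfies the predicate.

T


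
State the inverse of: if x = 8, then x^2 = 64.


The inverse of (P → Q) is (¬P → ¬Q). It is equivalent to the converse, not to the original.
Here P = 'x = 8' and Q = 'x^2 = 64'.

If not (x = 8), then not (x^2 = 64).


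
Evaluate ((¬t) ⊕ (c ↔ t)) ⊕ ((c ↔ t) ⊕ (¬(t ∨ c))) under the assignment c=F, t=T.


Substitute c=F, t=T:
¬t = F
c ↔ t = F ↔ T = F
(¬t) ⊕ (c ↔ t) = F ⊕ F = F
c ↔ t = F ↔ T = F
t ∨ c = T ∨ F = T
¬(t ∨ c) = F
(c ↔ t) ⊕ (¬(t ∨ c)) = F ⊕ F = F
((¬t) ⊕ (c ↔ t)) ⊕ ((c ↔ t) ⊕ (¬(t ∨ c))) = F ⊕ F = F

F


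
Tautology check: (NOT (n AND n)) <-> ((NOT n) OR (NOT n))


Build the truth table over {n}:
n | φ
-----
F | T
T | T
Every row evaluates to true.

Yes, it is a tautology.


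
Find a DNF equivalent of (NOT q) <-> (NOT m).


Step 1: (¬q) ↔ (¬m) is true exactly when both agree: ((¬q) ∧ (¬m)) ∨ (¬(¬q) ∧ ¬(¬m)).
Step 2: Eliminate any double negations (¬¬X = X).

((NOT q) AND (NOT m)) OR (q AND m)


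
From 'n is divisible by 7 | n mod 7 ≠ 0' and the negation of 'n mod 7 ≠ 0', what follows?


Disjunctive syllogism: from (P ∨ Q) and ¬P, infer Q.
One disjunct, 'n mod 7 ≠ 0', is ruled out; the other must hold.

n is divisible by 7


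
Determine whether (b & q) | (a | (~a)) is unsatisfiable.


Truth table over {a, b, q}:
a | b | q | φ
-------------
False | False | False | True
True | False | False | True
False | True | False | True
True | True | False | True
False | False | True | True
True | False | True | True
False | True | True | True
True | True | True | True
Satisfying assignment at row 1: a=False, b=False, q=False gives True.

No, it is not a contradiction.


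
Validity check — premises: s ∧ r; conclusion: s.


This matches the form of conjunction elimination: the conclusion follows in every model of the premises.

Valid.


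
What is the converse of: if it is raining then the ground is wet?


The converse of (P → Q) is (Q → P). It is not in general equivalent to the original.
Here P = 'it is raining' and Q = 'the ground is wet'.

If the ground is wet, then it is raining.


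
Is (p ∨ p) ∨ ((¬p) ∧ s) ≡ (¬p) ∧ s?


Compare truth tables:
p | s | φ | ψ
-------------
F | F | F | F
T | F | T | F
F | T | T | T
T | T | T | F
They differ at row 2 (p=T, s=F): φ=T but ψ=F.

No, they are not logically equivalent.


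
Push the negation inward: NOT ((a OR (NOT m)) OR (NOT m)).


De Morgan: the negation of a disjunction is the conjunction of the negations.
Distribute NOT across OR, flipping it to AND, and negate each literal.

((NOT a) AND m) AND m


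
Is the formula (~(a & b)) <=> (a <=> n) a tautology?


Build the truth table over {a, b, n}:
a | b | n | φ
-------------
False | False | False | True
True | False | False | False
False | True | False | True
True | True | False | True
False | False | True | False
True | False | True | True
False | True | True | False
True | True | True | False
Counterexample at row 2: with a=True, b=False, n=False, the formula is False.

No, it is not a tautology.


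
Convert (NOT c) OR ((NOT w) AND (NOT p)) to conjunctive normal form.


Step 1: Distribute ∨ over ∧: (¬c) ∨ ((¬w) ∧ (¬p)) = ((¬c) ∨ (¬w)) ∧ ((¬c) ∨ (¬p)).

((NOT c) OR (NOT w)) AND ((NOT c) OR (NOT p))


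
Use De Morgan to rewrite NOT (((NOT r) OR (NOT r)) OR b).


De Morgan: the negation of a disjunction is the conjunction of the negations.
Distribute NOT across OR, flipping it to AND, and negate each literal.

(r AND r) AND (NOT b)


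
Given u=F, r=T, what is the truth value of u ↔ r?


Biconditional is true when both operands have the same truth value.
Substitute: u=F, r=T.
F ↔ T evaluates to F.

F


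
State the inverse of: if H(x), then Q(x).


The inverse of (P → Q) is (¬P → ¬Q). It is equivalent to the converse, not to the original.
Here P = 'H(x)' and Q = 'Q(x)'.

If not (H(x)), then not (Q(x)).


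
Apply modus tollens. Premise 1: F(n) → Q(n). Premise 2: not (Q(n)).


Modus tollens: from (P → Q) and ¬Q, infer ¬P.
Q = 'Q(n)' is denied; since P → Q, P must also fail.

Not (F(n)).


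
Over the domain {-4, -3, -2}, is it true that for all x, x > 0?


Evaluate the predicate on each element: -4:F, -3:F, -2:F.
Counterexample x = -4 fails the predicate.

F


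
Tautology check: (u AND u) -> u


Build the truth table over {u}:
u | φ
-----
F | T
T | T
Every row evaluates to true.

Yes, it is a tautology.


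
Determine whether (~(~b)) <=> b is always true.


Build the truth table over {b}:
b | φ
-----
False | True
True | True
Every row evaluates to true.

Yes, it is a tautology.


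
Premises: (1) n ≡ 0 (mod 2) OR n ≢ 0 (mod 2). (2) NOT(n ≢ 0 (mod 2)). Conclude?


Disjunctive syllogism: from (P ∨ Q) and ¬P, infer Q.
One disjunct, 'n ≢ 0 (mod 2)', is ruled out; the other must hold.

n ≡ 0 (mod 2)


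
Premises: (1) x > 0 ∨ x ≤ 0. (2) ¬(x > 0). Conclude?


Disjunctive syllogism: from (P ∨ Q) and ¬P, infer Q.
One disjunct, 'x > 0', is ruled out; the other must hold.

x ≤ 0


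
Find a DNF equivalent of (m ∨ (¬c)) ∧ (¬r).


Step 1: Distribute ∧ over ∨: (m ∨ (¬c)) ∧ (¬r) = (m ∧ (¬r)) ∨ ((¬c) ∧ (¬r)).

(m ∧ (¬r)) ∨ ((¬c) ∧ (¬r))


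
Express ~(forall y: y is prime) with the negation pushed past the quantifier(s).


¬(forall x: φ) = exists x: ¬φ, and ¬(exists x: φ) = forall x: ¬φ.
Apply to the universal statement.

exists y: ~(y is prime)


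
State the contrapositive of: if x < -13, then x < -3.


The contrapositive of (P → Q) is (¬Q → ¬P); it is logically equivalent to the original.
Here P = 'x < -13' and Q = 'x < -3'.

If not (x < -3), then not (x < -13).


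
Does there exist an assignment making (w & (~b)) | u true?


Search for a satisfying assignment over {b, u, w}.
Try b=False, u=True, w=False: the formula evaluates to True.
A satisfying assignment exists.

Satisfiable.


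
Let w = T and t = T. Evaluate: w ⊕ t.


Exclusive or is true when exactly one operand is true.
Substitute: w=T, t=T.
T ⊕ T evaluates to F.

F


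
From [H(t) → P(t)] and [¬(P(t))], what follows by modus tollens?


Modus tollens: from (P → Q) and ¬Q, infer ¬P.
Q = 'P(t)' is denied; since P → Q, P must also fail.

Not (H(t)).


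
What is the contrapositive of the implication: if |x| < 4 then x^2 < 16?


The contrapositive of (P → Q) is (¬Q → ¬P); it is logically equivalent to the original.
Here P = '|x| < 4' and Q = 'x^2 < 16'.

If not (x^2 < 16), then not (|x| < 4).


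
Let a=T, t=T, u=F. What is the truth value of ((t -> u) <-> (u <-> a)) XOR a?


Substitute a=T, t=T, u=F:
t -> u = T -> F = F
u <-> a = F <-> T = F
(t -> u) <-> (u <-> a) = F <-> F = T
((t -> u) <-> (u <-> a)) XOR a = T XOR T = F

F


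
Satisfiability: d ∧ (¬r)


Search for a satisfying assignment over {d, r}.
Try d=T, r=F: the formula evaluates to T.
A satisfying assignment exists.

Satisfiable.


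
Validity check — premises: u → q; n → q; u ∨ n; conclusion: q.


This matches the form of proof by cases: the conclusion follows in every model of the premises.

Valid.


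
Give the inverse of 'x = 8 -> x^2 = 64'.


The inverse of (P → Q) is (¬P → ¬Q). It is equivalent to the converse, not to the original.
Here P = 'x = 8' and Q = 'x^2 = 64'.

If not (x = 8), then not (x^2 = 64).


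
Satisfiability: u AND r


Search for a satisfying assignment over {r, u}.
Try r=T, u=T: the formula evaluates to T.
A satisfying assignment exists.

Satisfiable.


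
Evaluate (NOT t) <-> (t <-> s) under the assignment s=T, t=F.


Substitute s=T, t=F:
NOT t = T
t <-> s = F <-> T = F
(NOT t) <-> (t <-> s) = T <-> F = F

F


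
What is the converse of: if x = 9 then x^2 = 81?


The converse of (P → Q) is (Q → P). It is not in general equivalent to the original.
Here P = 'x = 9' and Q = 'x^2 = 81'.

If x^2 = 81, then x = 9.


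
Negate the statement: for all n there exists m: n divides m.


Negation flips each quantifier (∀↔∃) and negates the inner predicate.
¬(for all n there exists m: φ) = there exists n for all m: ¬φ.

there exists n for all m: NOT(n divides m)


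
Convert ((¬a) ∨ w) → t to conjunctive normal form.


Step 1: Rewrite as ¬((¬a) ∨ w) ∨ t = (¬(¬a) ∧ ¬w) ∨ t.
Step 2: Distribute ∨ over ∧.
Step 3: Eliminate any double negations (¬¬X = X).

(a ∨ t) ∧ ((¬w) ∨ t)


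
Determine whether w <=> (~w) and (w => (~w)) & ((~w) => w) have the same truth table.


Compare truth tables:
w | φ | ψ
---------
False | False | False
True | False | False
The columns φ and ψ agree on every row.

Yes, they are logically equivalent.


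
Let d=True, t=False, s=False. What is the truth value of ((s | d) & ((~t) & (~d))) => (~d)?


Substitute d=True, t=False, s=False:
s | d = False | True = True
~t = True
~d = False
(~t) & (~d) = True & False = False
(s | d) & ((~t) & (~d)) = True & False = False
~d = False
((s | d) & ((~t) & (~d))) => (~d) = False => False = True

True


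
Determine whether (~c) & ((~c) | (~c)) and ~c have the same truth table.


Compare truth tables:
c | φ | ψ
---------
False | True | True
True | False | False
The columns φ and ψ agree on every row.

Yes, they are logically equivalent.


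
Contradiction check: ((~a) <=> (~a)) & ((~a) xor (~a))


Truth table over {a}:
a | φ
-----
False | False
True | False
Every row is false.

Yes, it is a contradiction.


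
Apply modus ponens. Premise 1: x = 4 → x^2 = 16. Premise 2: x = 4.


Modus ponens: from (P → Q) and P, infer Q.
P = 'x = 4' is asserted, and P → Q holds, so Q follows.

x^2 = 16.


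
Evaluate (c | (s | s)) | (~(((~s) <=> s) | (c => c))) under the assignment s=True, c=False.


Substitute s=True, c=False:
s | s = True | True = True
c | (s | s) = False | True = True
~s = False
(~s) <=> s = False <=> True = False
c => c = False => False = True
((~s) <=> s) | (c => c) = False | True = True
~(((~s) <=> s) | (c => c)) = False
(c | (s | s)) | (~(((~s) <=> s) | (c => c))) = True | False = True

True


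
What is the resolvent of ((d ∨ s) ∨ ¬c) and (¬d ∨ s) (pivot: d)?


The clauses contain complementary literals d and ¬d.
Resolution eliminates this pair and disjoins the remaining literals (merging duplicates).

(¬c ∨ s)


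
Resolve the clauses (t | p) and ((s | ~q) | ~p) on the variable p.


The clauses contain complementary literals p and ~p.
Resolution eliminates this pair and disjoins the remaining literals (merging duplicates).

((t | s) | ~q)


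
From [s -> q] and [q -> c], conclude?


Hypothetical syllogism: from (P → Q) and (Q → R), infer (P → R).
Chain the two implications through the shared middle term 'q'.

s -> c


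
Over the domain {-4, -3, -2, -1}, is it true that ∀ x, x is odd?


Evaluate the predicate on each element: -4:F, -3:T, -2:F, -1:T.
Counterexample x = -4 fails the predicate.

F


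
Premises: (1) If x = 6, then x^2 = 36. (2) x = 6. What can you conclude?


Modus ponens: from (P → Q) and P, infer Q.
P = 'x = 6' is asserted, and P → Q holds, so Q follows.

x^2 = 36.


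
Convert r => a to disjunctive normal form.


Step 1: Rewrite r → a as ¬r ∨ a.

(~r) | a


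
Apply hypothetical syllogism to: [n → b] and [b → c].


Hypothetical syllogism: from (P → Q) and (Q → R), infer (P → R).
Chain the two implications through the shared middle term 'b'.

n → c


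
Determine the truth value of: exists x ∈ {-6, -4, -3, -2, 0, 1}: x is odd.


Evaluate the predicate on each element: -6:False, -4:False, -3:True, -2:False, 0:False, 1:True.
Witness x = -3 satisfies the predicate.

True


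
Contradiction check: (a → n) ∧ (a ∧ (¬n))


Truth table over {a, n}:
a | n | φ
---------
F | F | F
T | F | F
F | T | F
T | T | F
Every row is false.

Yes, it is a contradiction.


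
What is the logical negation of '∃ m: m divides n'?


¬(∀ x: φ) = ∃ x: ¬φ, and ¬(∃ x: φ) = ∀ x: ¬φ.
Apply to the existential statement.

∀ m: ¬(m divides n)


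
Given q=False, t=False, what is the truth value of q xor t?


Exclusive or is true when exactly one operand is true.
Substitute: q=False, t=False.
False xor False evaluates to False.

False


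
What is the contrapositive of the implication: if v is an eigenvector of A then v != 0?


The contrapositive of (P → Q) is (¬Q → ¬P); it is logically equivalent to the original.
Here P = 'v is an eigenvector of A' and Q = 'v != 0'.

If not (v != 0), then not (v is an eigenvector of A).


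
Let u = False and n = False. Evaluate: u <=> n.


Biconditional is true when both operands have the same truth value.
Substitute: u=False, n=False.
False <=> False evaluates to True.

True


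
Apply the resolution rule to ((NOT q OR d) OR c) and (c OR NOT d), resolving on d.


The clauses contain complementary literals d and NOTd.
Resolution eliminates this pair and disjoins the remaining literals (merging duplicates).

(NOT q OR c)


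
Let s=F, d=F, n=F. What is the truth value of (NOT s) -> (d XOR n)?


Substitute s=F, d=F, n=F:
NOT s = T
d XOR n = F XOR F = F
(NOT s) -> (d XOR n) = T -> F = F

F


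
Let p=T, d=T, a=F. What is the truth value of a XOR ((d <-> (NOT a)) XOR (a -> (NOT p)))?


Substitute p=T, d=T, a=F:
NOT a = T
d <-> (NOT a) = T <-> T = T
NOT p = F
a -> (NOT p) = F -> F = T
(d <-> (NOT a)) XOR (a -> (NOT p)) = T XOR T = F
a XOR ((d <-> (NOT a)) XOR (a -> (NOT p))) = F XOR F = F

F


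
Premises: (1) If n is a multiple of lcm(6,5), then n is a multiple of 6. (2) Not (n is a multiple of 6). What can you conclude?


Modus tollens: from (P → Q) and ¬Q, infer ¬P.
Q = 'n is a multiple of 6' is denied; since P → Q, P must also fail.

Not (n is a multiple of lcm(6,5)).


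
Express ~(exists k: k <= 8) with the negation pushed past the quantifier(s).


¬(forall x: φ) = exists x: ¬φ, and ¬(exists x: φ) = forall x: ¬φ.
Apply to the existential statement.

forall k: ~(k <= 8)


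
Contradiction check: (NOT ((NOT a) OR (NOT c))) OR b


Truth table over {a, b, c}:
a | b | c | φ
-------------
F | F | F | F
T | F | F | F
F | T | F | T
T | T | F | T
F | F | T | F
T | F | T | T
F | T | T | T
T | T | T | T
Satisfying assignment at row 3: a=F, b=T, c=F gives T.

No, it is not a contradiction.


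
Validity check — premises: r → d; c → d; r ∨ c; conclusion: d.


This matches the form of proof by cases: the conclusion follows in every model of the premises.

Valid.


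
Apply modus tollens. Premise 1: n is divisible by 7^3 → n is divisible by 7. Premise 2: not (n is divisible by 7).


Modus tollens: from (P → Q) and ¬Q, infer ¬P.
Q = 'n is divisible by 7' is denied; since P → Q, P must also fail.

Not (n is divisible by 7^3).


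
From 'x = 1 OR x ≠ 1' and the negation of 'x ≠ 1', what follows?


Disjunctive syllogism: from (P ∨ Q) and ¬P, infer Q.
One disjunct, 'x ≠ 1', is ruled out; the other must hold.

x = 1


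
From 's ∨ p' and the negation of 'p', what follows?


Disjunctive syllogism: from (P ∨ Q) and ¬P, infer Q.
One disjunct, 'p', is ruled out; the other must hold.

s


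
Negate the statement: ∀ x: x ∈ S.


¬(∀ x: φ) = ∃ x: ¬φ, and ¬(∃ x: φ) = ∀ x: ¬φ.
Apply to the universal statement.

∃ x: ¬(x ∈ S)


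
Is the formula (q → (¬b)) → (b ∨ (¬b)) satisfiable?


Search for a satisfying assignment over {b, q}.
Try b=F, q=F: the formula evaluates to T.
A satisfying assignment exists.

Satisfiable.


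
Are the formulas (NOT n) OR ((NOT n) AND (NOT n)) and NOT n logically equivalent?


Compare truth tables:
n | φ | ψ
---------
F | T | T
T | F | F
The columns φ and ψ agree on every row.

Yes, they are logically equivalent.


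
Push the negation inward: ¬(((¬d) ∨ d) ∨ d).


De Morgan: the negation of a disjunction is the conjunction of the negations.
Distribute ¬ across ∨, flipping it to ∧, and negate each literal.

(d ∧ (¬d)) ∧ (¬d)


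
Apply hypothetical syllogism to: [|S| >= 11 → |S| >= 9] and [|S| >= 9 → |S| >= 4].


Hypothetical syllogism: from (P → Q) and (Q → R), infer (P → R).
Chain the two implications through the shared middle term '|S| >= 9'.

|S| >= 11 → |S| >= 4


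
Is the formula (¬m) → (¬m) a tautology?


Build the truth table over {m}:
m | φ
-----
F | T
T | T
Every row evaluates to true.

Yes, it is a tautology.


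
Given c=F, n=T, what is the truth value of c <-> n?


Biconditional is true when both operands have the same truth value.
Substitute: c=F, n=T.
F <-> T evaluates to F.

F


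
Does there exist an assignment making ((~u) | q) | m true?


Search for a satisfying assignment over {m, q, u}.
Try m=False, q=False, u=False: the formula evaluates to True.
A satisfying assignment exists.

Satisfiable.


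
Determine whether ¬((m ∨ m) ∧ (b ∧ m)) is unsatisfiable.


Truth table over {b, m}:
b | m | φ
---------
F | F | T
T | F | T
F | T | T
T | T | F
Satisfying assignment at row 1: b=F, m=F gives T.

No, it is not a contradiction.


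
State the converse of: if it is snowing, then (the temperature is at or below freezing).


The converse of (P → Q) is (Q → P). It is not in general equivalent to the original.
Here P = 'it is snowing' and Q = '(the temperature is at or below freezing)'.

If (the temperature is at or below freezing), then it is snowing.


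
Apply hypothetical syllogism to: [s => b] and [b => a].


Hypothetical syllogism: from (P → Q) and (Q → R), infer (P → R).
Chain the two implications through the shared middle term 'b'.

s => a


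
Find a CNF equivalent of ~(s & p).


Step 1: Apply De Morgan: ¬(s ∧ p) = ¬s ∨ ¬p.

(~s) | (~p)


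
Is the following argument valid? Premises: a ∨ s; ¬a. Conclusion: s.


This matches the form of disjunctive syllogism: the conclusion follows in every model of the premises.

Valid.


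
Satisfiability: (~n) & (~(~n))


Check all 2 assignments over {n}:
n | φ
-----
False | False
True | False
No assignment makes the formula true.

Unsatisfiable.


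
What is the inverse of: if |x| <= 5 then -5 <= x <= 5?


The inverse of (P → Q) is (¬P → ¬Q). It is equivalent to the converse, not to the original.
Here P = '|x| <= 5' and Q = '-5 <= x <= 5'.

If not (|x| <= 5), then not (-5 <= x <= 5).


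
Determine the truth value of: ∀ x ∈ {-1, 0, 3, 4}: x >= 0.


Evaluate the predicate on each element: -1:F, 0:T, 3:T, 4:T.
Counterexample x = -1 fails the predicate.

F


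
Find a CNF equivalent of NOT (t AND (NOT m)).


Step 1: Apply De Morgan: ¬(t ∧ (¬m)) = ¬t ∨ ¬(¬m).
Step 2: Eliminate any double negations (¬¬X = X).

(NOT t) OR m


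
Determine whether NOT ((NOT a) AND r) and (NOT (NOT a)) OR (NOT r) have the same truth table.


Compare truth tables:
a | r | φ | ψ
-------------
F | F | T | T
T | F | T | T
F | T | F | F
T | T | T | T
The columns φ and ψ agree on every row.

Yes, they are logically equivalent.


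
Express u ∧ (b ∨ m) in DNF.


Step 1: Distribute ∧ over ∨: u ∧ (b ∨ m) = (u ∧ b) ∨ (u ∧ m).

(u ∧ b) ∨ (u ∧ m)


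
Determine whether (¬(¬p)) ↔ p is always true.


Build the truth table over {p}:
p | φ
-----
F | T
T | T
Every row evaluates to true.

Yes, it is a tautology.


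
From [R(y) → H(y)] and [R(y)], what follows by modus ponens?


Modus ponens: from (P → Q) and P, infer Q.
P = 'R(y)' is asserted, and P → Q holds, so Q follows.

H(y).


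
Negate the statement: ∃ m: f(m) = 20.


¬(∀ x: φ) = ∃ x: ¬φ, and ¬(∃ x: φ) = ∀ x: ¬φ.
Apply to the existential statement.

∀ m: ¬(f(m) = 20)


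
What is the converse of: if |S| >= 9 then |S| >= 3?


The converse of (P → Q) is (Q → P). It is not in general equivalent to the original.
Here P = '|S| >= 9' and Q = '|S| >= 3'.

If |S| >= 3, then |S| >= 9.


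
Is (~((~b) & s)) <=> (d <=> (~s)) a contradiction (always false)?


Truth table over {b, d, s}:
b | d | s | φ
-------------
False | False | False | False
True | False | False | False
False | True | False | True
True | True | False | True
False | False | True | False
True | False | True | True
False | True | True | True
True | True | True | False
Satisfying assignment at row 3: b=False, d=True, s=False gives True.

No, it is not a contradiction.


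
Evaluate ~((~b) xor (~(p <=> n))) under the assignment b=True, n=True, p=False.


Substitute b=True, n=True, p=False:
~b = False
p <=> n = False <=> True = False
~(p <=> n) = True
(~b) xor (~(p <=> n)) = False xor True = True
~((~b) xor (~(p <=> n))) = False

False


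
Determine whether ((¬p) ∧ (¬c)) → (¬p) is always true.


Build the truth table over {c, p}:
c | p | φ
---------
F | F | T
T | F | T
F | T | T
T | T | T
Every row evaluates to true.

Yes, it is a tautology.


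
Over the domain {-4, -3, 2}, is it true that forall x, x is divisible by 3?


Evaluate the predicate on each element: -4:False, -3:True, 2:False.
Counterexample x = -4 fails the predicate.

False


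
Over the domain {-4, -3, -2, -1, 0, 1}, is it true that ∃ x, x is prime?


Evaluate the predicate on each element: -4:F, -3:F, -2:F, -1:F, 0:F, 1:F.
No element satisfies the predicate.

F


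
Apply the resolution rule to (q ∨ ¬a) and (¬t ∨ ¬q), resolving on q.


The clauses contain complementary literals q and ¬q.
Resolution eliminates this pair and disjoins the remaining literals (merging duplicates).

(¬a ∨ ¬t)


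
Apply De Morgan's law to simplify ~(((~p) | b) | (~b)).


De Morgan: the negation of a disjunction is the conjunction of the negations.
Distribute ~ across |, flipping it to &, and negate each literal.

(p & (~b)) & b


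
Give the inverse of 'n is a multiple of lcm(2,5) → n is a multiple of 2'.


The inverse of (P → Q) is (¬P → ¬Q). It is equivalent to the converse, not to the original.
Here P = 'n is a multiple of lcm(2,5)' and Q = 'n is a multiple of 2'.

If not (n is a multiple of lcm(2,5)), then not (n is a multiple of 2).


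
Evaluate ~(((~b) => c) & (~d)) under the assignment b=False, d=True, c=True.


Substitute b=False, d=True, c=True:
~b = True
(~b) => c = True => True = True
~d = False
((~b) => c) & (~d) = True & False = False
~(((~b) => c) & (~d)) = True

True


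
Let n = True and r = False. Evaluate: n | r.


Disjunction is false only when both operands are false.
Substitute: n=True, r=False.
True | False evaluates to True.

True


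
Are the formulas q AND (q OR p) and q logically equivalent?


Compare truth tables:
p | q | φ | ψ
-------------
F | F | F | F
T | F | F | F
F | T | T | T
T | T | T | T
The columns φ and ψ agree on every row.

Yes, they are logically equivalent.


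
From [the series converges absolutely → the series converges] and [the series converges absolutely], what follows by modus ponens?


Modus ponens: from (P → Q) and P, infer Q.
P = 'the series converges absolutely' is asserted, and P → Q holds, so Q follows.

the series converges.


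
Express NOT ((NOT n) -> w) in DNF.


Step 1: Rewrite implication then negate: ¬(¬(¬n) ∨ w) = (¬n) ∧ ¬w.

(NOT n) AND (NOT w)


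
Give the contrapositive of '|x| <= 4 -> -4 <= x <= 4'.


The contrapositive of (P → Q) is (¬Q → ¬P); it is logically equivalent to the original.
Here P = '|x| <= 4' and Q = '-4 <= x <= 4'.

If not (-4 <= x <= 4), then not (|x| <= 4).


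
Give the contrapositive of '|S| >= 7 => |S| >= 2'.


The contrapositive of (P → Q) is (¬Q → ¬P); it is logically equivalent to the original.
Here P = '|S| >= 7' and Q = '|S| >= 2'.

If not (|S| >= 2), then not (|S| >= 7).


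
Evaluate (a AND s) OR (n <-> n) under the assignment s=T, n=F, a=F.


Substitute s=T, n=F, a=F:
a AND s = F AND T = F
n <-> n = F <-> F = T
(a AND s) OR (n <-> n) = F OR T = T

T


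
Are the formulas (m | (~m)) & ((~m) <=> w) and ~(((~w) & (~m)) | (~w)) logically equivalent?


Compare truth tables:
m | w | φ | ψ
-------------
False | False | False | False
True | False | True | False
False | True | True | True
True | True | False | True
They differ at row 2 (m=True, w=False): φ=True but ψ=False.

No, they are not logically equivalent.


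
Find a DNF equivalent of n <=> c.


Step 1: n ↔ c is true exactly when both agree: (n ∧ c) ∨ (¬n ∧ ¬c).

(n & c) | ((~n) & (~c))


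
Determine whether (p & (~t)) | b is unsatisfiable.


Truth table over {b, p, t}:
b | p | t | φ
-------------
False | False | False | False
True | False | False | True
False | True | False | True
True | True | False | True
False | False | True | False
True | False | True | True
False | True | True | False
True | True | True | True
Satisfying assignment at row 2: b=True, p=False, t=False gives True.

No, it is not a contradiction.


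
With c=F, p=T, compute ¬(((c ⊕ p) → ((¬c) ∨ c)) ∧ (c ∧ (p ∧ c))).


Substitute c=F, p=T:
c ⊕ p = F ⊕ T = T
¬c = T
(¬c) ∨ c = T ∨ F = T
(c ⊕ p) → ((¬c) ∨ c) = T → T = T
p ∧ c = T ∧ F = F
c ∧ (p ∧ c) = F ∧ F = F
((c ⊕ p) → ((¬c) ∨ c)) ∧ (c ∧ (p ∧ c)) = T ∧ F = F
¬(((c ⊕ p) → ((¬c) ∨ c)) ∧ (c ∧ (p ∧ c))) = T

T


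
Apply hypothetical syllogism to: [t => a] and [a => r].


Hypothetical syllogism: from (P → Q) and (Q → R), infer (P → R).
Chain the two implications through the shared middle term 'a'.

t => r


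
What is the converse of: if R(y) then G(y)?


The converse of (P → Q) is (Q → P). It is not in general equivalent to the original.
Here P = 'R(y)' and Q = 'G(y)'.

If G(y), then R(y).


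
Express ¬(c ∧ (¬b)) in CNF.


Step 1: Apply De Morgan: ¬(c ∧ (¬b)) = ¬c ∨ ¬(¬b).
Step 2: Eliminate any double negations (¬¬X = X).

(¬c) ∨ b


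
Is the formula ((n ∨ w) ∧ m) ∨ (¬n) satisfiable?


Search for a satisfying assignment over {m, n, w}.
Try m=F, n=F, w=F: the formula evaluates to T.
A satisfying assignment exists.

Satisfiable.


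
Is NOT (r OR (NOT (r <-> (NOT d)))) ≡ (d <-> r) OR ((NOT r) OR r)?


Compare truth tables:
d | r | φ | ψ
-------------
F | F | F | T
T | F | T | T
F | T | F | T
T | T | F | T
They differ at row 1 (d=F, r=F): φ=F but ψ=T.

No, they are not logically equivalent.


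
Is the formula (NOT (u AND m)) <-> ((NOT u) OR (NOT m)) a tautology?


Build the truth table over {m, u}:
m | u | φ
---------
F | F | T
T | F | T
F | T | T
T | T | T
Every row evaluates to true.

Yes, it is a tautology.


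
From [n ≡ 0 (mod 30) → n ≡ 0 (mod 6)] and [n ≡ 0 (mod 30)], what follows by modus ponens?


Modus ponens: from (P → Q) and P, infer Q.
P = 'n ≡ 0 (mod 30)' is asserted, and P → Q holds, so Q follows.

n ≡ 0 (mod 6).


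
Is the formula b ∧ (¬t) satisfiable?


Search for a satisfying assignment over {b, t}.
Try b=T, t=F: the formula evaluates to T.
A satisfying assignment exists.

Satisfiable.


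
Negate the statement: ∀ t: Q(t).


¬(∀ x: φ) = ∃ x: ¬φ, and ¬(∃ x: φ) = ∀ x: ¬φ.
Apply to the universal statement.

∃ t: ¬(Q(t))


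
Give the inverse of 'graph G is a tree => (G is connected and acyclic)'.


The inverse of (P → Q) is (¬P → ¬Q). It is equivalent to the converse, not to the original.
Here P = 'graph G is a tree' and Q = '(G is connected and acyclic)'.

If not (graph G is a tree), then not ((G is connected and acyclic)).


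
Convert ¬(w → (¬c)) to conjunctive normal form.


Step 1: Rewrite w → (¬c) as ¬w ∨ (¬c).
Step 2: Negate: ¬(¬w ∨ (¬c)) = w ∧ ¬(¬c) (De Morgan + double negation).
Step 3: Eliminate any double negations (¬¬X = X).

w ∧ c


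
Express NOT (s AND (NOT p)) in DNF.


Step 1: Apply De Morgan: ¬(s ∧ (¬p)) = ¬s ∨ ¬(¬p).
Step 2: Eliminate any double negations (¬¬X = X).

(NOT s) OR p


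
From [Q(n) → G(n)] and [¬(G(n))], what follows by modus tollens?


Modus tollens: from (P → Q) and ¬Q, infer ¬P.
Q = 'G(n)' is denied; since P → Q, P must also fail.

Not (Q(n)).


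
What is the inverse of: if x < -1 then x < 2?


The inverse of (P → Q) is (¬P → ¬Q). It is equivalent to the converse, not to the original.
Here P = 'x < -1' and Q = 'x < 2'.

If not (x < -1), then not (x < 2).


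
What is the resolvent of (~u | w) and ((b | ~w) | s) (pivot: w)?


The clauses contain complementary literals w and ~w.
Resolution eliminates this pair and disjoins the remaining literals (merging duplicates).

((~u | b) | s)


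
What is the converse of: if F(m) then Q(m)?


The converse of (P → Q) is (Q → P). It is not in general equivalent to the original.
Here P = 'F(m)' and Q = 'Q(m)'.

If Q(m), then F(m).


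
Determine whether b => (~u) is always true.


Build the truth table over {b, u}:
b | u | φ
---------
False | False | True
True | False | True
False | True | True
True | True | False
Counterexample at row 4: with b=True, u=True, the formula is False.

No, it is not a tautology.
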